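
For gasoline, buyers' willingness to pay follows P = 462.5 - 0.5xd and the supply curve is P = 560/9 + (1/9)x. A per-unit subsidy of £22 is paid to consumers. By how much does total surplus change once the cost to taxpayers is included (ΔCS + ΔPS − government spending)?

Pre-subsidy: 462.5 - 0.5x = 560/9 + (1/9)x gives x* = 655 and P* = 135.
With the rebate, buyers effectively pay Pb = Ps − 22, where Ps is the price sellers receive.
On the curves, Pb = 462.5 - 0.5x and Ps = 560/9 + (1/9)x; the wedge Ps − Pb = 22 gives 560/9 + (1/9)x − (462.5 - 0.5x) = 22, so x' = 691.
Then Pb = 462.5 − 0.5·691 = 117 and Ps = 560/9 + (1/9)·691 = 139.
ΔCS = ½(655 + 691)(135 − 117) = 12114; ΔPS = ½(655 + 691)(139 − 135) = 2692.
Government spending = 22 × 691 = 15202.
Net change = 12114 + 2692 − 15202 = -396. The loss equals the DWL triangle ½·22·36.

Net change in total surplus = -£396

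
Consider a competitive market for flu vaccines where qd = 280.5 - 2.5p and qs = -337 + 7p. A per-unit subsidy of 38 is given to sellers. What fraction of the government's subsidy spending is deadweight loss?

Pre-subsidy: 280.5 - 2.5p = -337 + 7p gives p* = 65, q* = 118.
With the subsidy, sellers receive ps = pb + 38 for each unit, where pb is the price buyers pay.
Supply in terms of pb becomes qs = -337 + 7(pb + 38) = -71 + 7pb. Setting this equal to demand: 280.5 - 2.5pb = -71 + 7pb, so pb = 37.
Sellers receive ps = 37 + 38 = 75; q' = 280.5 − 2.5·37 = 188.
ΔCS = ½(118 + 188)(65 − 37) = 4284; ΔPS = ½(118 + 188)(75 − 65) = 1530.
Government spending = 38 × 188 = 7144.
DWL = ½ × 38 × (188 − 118) = 1330; fraction = 1330 / 7144 = 35/188.

DWL / government spending = 35/188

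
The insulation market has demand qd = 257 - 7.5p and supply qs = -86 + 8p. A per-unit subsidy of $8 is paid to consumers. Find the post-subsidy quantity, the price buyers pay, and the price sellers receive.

q' = 122; buyers pay $18; sellers receive $26

Pre-subsidy: 257 - 7.5p = -86 + 8p gives p* = 686/31, q* = 2822/31.
With the rebate, buyers effectively pay pb = ps − 8, where ps is the price sellers receive.
Demand in terms of ps becomes qd = 257 − 7.5(ps − 8) = 317 - 7.5ps. Setting this equal to supply: 317 - 7.5ps = -86 + 8ps, so ps = 26.
Buyers pay pb = 26 − 8 = 18; q' = -86 + 8·26 = 122.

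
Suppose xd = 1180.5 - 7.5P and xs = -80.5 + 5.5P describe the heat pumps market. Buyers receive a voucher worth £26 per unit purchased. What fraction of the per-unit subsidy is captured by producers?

Pre-subsidy: 1180.5 - 7.5P = -80.5 + 5.5P gives P* = 97, x* = 453.
With the rebate, buyers effectively pay Pb = Ps − 26, where Ps is the price sellers receive.
Demand in terms of Ps becomes xd = 1180.5 − 7.5(Ps − 26) = 1375.5 - 7.5Ps. Setting this equal to supply: 1375.5 - 7.5Ps = -80.5 + 5.5Ps, so Ps = 112.
Buyers pay Pb = 112 − 26 = 86; x' = -80.5 + 5.5·112 = 535.5.
Buyers' price falls by P* − Pb = 97 − 86 = 11; sellers' price rises by Ps − P* = 112 − 97 = 15.
So producers capture 15/26 = 15/26 of each unit of subsidy.

Producer share = 15/26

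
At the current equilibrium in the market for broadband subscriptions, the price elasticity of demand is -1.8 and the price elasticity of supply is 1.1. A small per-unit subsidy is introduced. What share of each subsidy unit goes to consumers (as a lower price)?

Consumer share = 11/29

For a small subsidy around the equilibrium, the benefit split depends on the relative slopes, which at a point are proportional to the elasticities.
Buyer share = εs/(εs + |εd|) = 1.1/(1.1 + 1.8) = 11/29; seller share = |εd|/(εs + |εd|) = 18/29.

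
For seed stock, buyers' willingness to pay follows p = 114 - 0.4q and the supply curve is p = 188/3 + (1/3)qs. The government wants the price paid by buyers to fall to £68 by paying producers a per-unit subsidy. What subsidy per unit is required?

Required subsidy s = £33 per unit

At a buyer price of 68, quantity demanded is 285 − 2.5·68 = 115.
Sellers supply 115 only when they receive ps = 188/3 + (1/3)·115 = 101.
s = ps − pb = 101 − 68 = 33.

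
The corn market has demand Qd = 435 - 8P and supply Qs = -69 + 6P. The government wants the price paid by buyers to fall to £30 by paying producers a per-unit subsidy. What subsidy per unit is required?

At a buyer price of 30, quantity demanded is 435 − 8·30 = 195.
Sellers supply 195 only when they receive Ps with -69 + 6·Ps = 195, i.e. Ps = 44.
s = Ps − Pb = 44 − 30 = 14.

Required subsidy s = £14 per unit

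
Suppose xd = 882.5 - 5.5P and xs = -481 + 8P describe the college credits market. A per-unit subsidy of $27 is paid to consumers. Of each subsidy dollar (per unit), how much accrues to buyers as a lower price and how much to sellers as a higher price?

Pre-subsidy: 882.5 - 5.5P = -481 + 8P gives P* = 101, x* = 327.
With the rebate, buyers effectively pay Pb = Ps − 27, where Ps is the price sellers receive.
Demand in terms of Ps becomes xd = 882.5 − 5.5(Ps − 27) = 1031 - 5.5Ps. Setting this equal to supply: 1031 - 5.5Ps = -481 + 8Ps, so Ps = 112.
Buyers pay Pb = 112 − 27 = 85; x' = -481 + 8·112 = 415.
Buyers' price falls by P* − Pb = 101 − 85 = 16; sellers' price rises by Ps − P* = 112 − 101 = 11.

Buyers gain $16 per unit; sellers gain $11 per unit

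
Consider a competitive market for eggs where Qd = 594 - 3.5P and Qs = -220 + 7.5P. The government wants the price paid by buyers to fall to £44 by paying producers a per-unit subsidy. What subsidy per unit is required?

At a buyer price of 44, quantity demanded is 594 − 3.5·44 = 440.
Sellers supply 440 only when they receive Ps with -220 + 7.5·Ps = 440, i.e. Ps = 88.
s = Ps − Pb = 88 − 44 = 44.

Required subsidy s = £44 per unit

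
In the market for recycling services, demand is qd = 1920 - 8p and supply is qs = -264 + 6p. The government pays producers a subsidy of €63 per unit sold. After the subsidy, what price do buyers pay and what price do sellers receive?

Pre-subsidy: 1920 - 8p = -264 + 6p gives p* = 156, q* = 672.
With the subsidy, sellers receive ps = pb + 63 for each unit, where pb is the price buyers pay.
Supply in terms of pb becomes qs = -264 + 6(pb + 63) = 114 + 6pb. Setting this equal to demand: 1920 - 8pb = 114 + 6pb, so pb = 129.
Sellers receive ps = 129 + 63 = 192; q' = 1920 − 8·129 = 888.

Buyers pay €129; sellers receive €192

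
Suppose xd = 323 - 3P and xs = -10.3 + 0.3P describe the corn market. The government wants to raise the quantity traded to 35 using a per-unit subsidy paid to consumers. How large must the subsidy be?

At x = 35, invert demand for the buyer price: Pb = (323 − 35)/3 = 96; invert supply for the seller price: Ps = (35 − (-10.3))/0.3 = 151.
The subsidy must fill the gap: s = Ps − Pb = 151 − 96 = 55.

Required subsidy s = 55 per unit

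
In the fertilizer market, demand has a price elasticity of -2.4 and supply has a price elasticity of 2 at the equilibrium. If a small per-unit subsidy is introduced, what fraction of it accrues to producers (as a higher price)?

Producer share = 6/11

For a small subsidy around the equilibrium, the benefit split depends on the relative slopes, which at a point are proportional to the elasticities.
Buyer share = εs/(εs + |εd|) = 2/(2 + 2.4) = 5/11; seller share = |εd|/(εs + |εd|) = 6/11.
So producers capture 6/11 of the subsidy.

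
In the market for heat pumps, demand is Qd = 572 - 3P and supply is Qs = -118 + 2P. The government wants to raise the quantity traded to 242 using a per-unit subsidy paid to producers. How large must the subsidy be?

Required subsidy s = 70 per unit

At Q = 242, invert demand for the buyer price: Pb = (572 − 242)/3 = 110; invert supply for the seller price: Ps = (242 − (-118))/2 = 180.
The subsidy must fill the gap: s = Ps − Pb = 180 − 110 = 70.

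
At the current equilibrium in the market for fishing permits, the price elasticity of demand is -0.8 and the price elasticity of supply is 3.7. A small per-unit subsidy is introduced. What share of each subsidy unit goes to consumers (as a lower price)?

Consumer share = 37/45

For a small subsidy around the equilibrium, the benefit split depends on the relative slopes, which at a point are proportional to the elasticities.
Buyer share = εs/(εs + |εd|) = 3.7/(3.7 + 0.8) = 37/45; seller share = |εd|/(εs + |εd|) = 8/45.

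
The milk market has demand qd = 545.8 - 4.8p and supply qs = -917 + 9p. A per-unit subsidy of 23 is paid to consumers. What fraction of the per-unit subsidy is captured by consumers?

Pre-subsidy: 545.8 - 4.8p = -917 + 9p gives p* = 106, q* = 37.
With the rebate, buyers effectively pay pb = ps − 23, where ps is the price sellers receive.
Demand in terms of ps becomes qd = 545.8 − 4.8(ps − 23) = 656.2 - 4.8ps. Setting this equal to supply: 656.2 - 4.8ps = -917 + 9ps, so ps = 114.
Buyers pay pb = 114 − 23 = 91; q' = -917 + 9·114 = 109.
Buyers' price falls by p* − pb = 106 − 91 = 15; sellers' price rises by ps − p* = 114 − 106 = 8.
So consumers capture 15/23 = 15/23 of each unit of subsidy.

Consumer share = 15/23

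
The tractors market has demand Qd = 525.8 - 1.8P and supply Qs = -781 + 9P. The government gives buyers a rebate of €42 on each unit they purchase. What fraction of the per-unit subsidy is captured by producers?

Pre-subsidy: 525.8 - 1.8P = -781 + 9P gives P* = 121, Q* = 308.
With the rebate, buyers effectively pay Pb = Ps − 42, where Ps is the price sellers receive.
Demand in terms of Ps becomes Qd = 525.8 − 1.8(Ps − 42) = 601.4 - 1.8Ps. Setting this equal to supply: 601.4 - 1.8Ps = -781 + 9Ps, so Ps = 128.
Buyers pay Pb = 128 − 42 = 86; Q' = -781 + 9·128 = 371.
Buyers' price falls by P* − Pb = 121 − 86 = 35; sellers' price rises by Ps − P* = 128 − 121 = 7.
So producers capture 7/42 = 1/6 of each unit of subsidy.

Producer share = 1/6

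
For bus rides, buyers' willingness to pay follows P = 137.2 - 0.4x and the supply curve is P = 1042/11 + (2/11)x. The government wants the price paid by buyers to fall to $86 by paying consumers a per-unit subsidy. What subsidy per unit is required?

At a buyer price of 86, quantity demanded is 343 − 2.5·86 = 128.
Sellers supply 128 only when they receive Ps = 1042/11 + (2/11)·128 = 118.
s = Ps − Pb = 118 − 86 = 32.

Required subsidy s = $32 per unit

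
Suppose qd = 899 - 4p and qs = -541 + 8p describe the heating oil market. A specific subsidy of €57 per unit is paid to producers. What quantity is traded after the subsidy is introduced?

q' = 571

Pre-subsidy: 899 - 4p = -541 + 8p gives p* = 120, q* = 419.
With the subsidy, sellers receive ps = pb + 57 for each unit, where pb is the price buyers pay.
Supply in terms of pb becomes qs = -541 + 8(pb + 57) = -85 + 8pb. Setting this equal to demand: 899 - 4pb = -85 + 8pb, so pb = 82.
Sellers receive ps = 82 + 57 = 139; q' = 899 − 4·82 = 571.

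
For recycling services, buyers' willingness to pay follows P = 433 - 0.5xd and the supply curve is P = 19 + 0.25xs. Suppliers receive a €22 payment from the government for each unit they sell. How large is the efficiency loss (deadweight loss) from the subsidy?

Pre-subsidy: 433 - 0.5x = 19 + 0.25x gives x* = 552 and P* = 157.
With the subsidy, sellers receive Ps = Pb + 22 for each unit, where Pb is the price buyers pay.
On the curves, Pb = 433 - 0.5x and Ps = 19 + 0.25x; the wedge Ps − Pb = 22 gives 19 + 0.25x − (433 - 0.5x) = 22, so x' = 1744/3.
Then Pb = 433 − 0.5·(1744/3) = 427/3 and Ps = 19 + 0.25·(1744/3) = 493/3.
The subsidy expands output by 1744/3 − 552 = 88/3 past the efficient level; on those units the gap between marginal cost and willingness to pay runs from 0 up to 22.
DWL = ½ × 22 × 88/3 = 968/3.

Deadweight loss = 968/3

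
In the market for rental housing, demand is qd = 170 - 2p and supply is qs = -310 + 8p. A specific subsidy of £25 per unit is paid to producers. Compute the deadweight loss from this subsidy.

Pre-subsidy: 170 - 2p = -310 + 8p gives p* = 48, q* = 74.
With the subsidy, sellers receive ps = pb + 25 for each unit, where pb is the price buyers pay.
Supply in terms of pb becomes qs = -310 + 8(pb + 25) = -110 + 8pb. Setting this equal to demand: 170 - 2pb = -110 + 8pb, so pb = 28.
Sellers receive ps = 28 + 25 = 53; q' = 170 − 2·28 = 114.
The subsidy expands output by 114 − 74 = 40 past the efficient level; on those units the gap between marginal cost and willingness to pay runs from 0 up to 25.
DWL = ½ × 25 × 40 = 500.

Deadweight loss = £500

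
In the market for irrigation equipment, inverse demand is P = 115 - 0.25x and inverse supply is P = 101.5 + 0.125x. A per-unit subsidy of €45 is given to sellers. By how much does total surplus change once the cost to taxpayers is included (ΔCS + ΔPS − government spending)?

Net change in total surplus = -€2700

Pre-subsidy: 115 - 0.25x = 101.5 + 0.125x gives x* = 36 and P* = 106.
With the subsidy, sellers receive Ps = Pb + 45 for each unit, where Pb is the price buyers pay.
On the curves, Pb = 115 - 0.25x and Ps = 101.5 + 0.125x; the wedge Ps − Pb = 45 gives 101.5 + 0.125x − (115 - 0.25x) = 45, so x' = 156.
Then Pb = 115 − 0.25·156 = 76 and Ps = 101.5 + 0.125·156 = 121.
ΔCS = ½(36 + 156)(106 − 76) = 2880; ΔPS = ½(36 + 156)(121 − 106) = 1440.
Government spending = 45 × 156 = 7020.
Net change = 2880 + 1440 − 7020 = -2700. The loss equals the DWL triangle ½·45·120.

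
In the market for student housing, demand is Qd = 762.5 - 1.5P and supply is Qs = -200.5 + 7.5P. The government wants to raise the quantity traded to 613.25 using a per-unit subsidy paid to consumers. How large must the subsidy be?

Required subsidy s = 9 per unit

At Q = 613.25, invert demand for the buyer price: Pb = (762.5 − 613.25)/1.5 = 99.5; invert supply for the seller price: Ps = (613.25 − (-200.5))/7.5 = 108.5.
The subsidy must fill the gap: s = Ps − Pb = 108.5 − 99.5 = 9.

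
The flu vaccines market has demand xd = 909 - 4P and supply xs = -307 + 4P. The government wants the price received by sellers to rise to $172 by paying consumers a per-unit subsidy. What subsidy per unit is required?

At a seller price of 172, quantity supplied is -307 + 4·172 = 381.
Buyers absorb 381 only when they pay Pb with 909 − 4·Pb = 381, i.e. Pb = 132.
s = Ps − Pb = 172 − 132 = 40.

Required subsidy s = $40 per unit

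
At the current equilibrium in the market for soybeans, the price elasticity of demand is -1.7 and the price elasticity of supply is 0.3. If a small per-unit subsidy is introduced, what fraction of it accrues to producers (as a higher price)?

Producer share = 0.85

For a small subsidy around the equilibrium, the benefit split depends on the relative slopes, which at a point are proportional to the elasticities.
Buyer share = εs/(εs + |εd|) = 0.3/(0.3 + 1.7) = 0.15; seller share = |εd|/(εs + |εd|) = 0.85.
So producers capture 0.85 of the subsidy.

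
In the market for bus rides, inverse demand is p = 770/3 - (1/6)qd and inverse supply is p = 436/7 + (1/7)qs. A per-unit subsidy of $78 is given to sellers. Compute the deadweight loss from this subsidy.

Deadweight loss = $9828

Pre-subsidy: 770/3 - (1/6)q = 436/7 + (1/7)q gives q* = 628 and p* = 152.
With the subsidy, sellers receive ps = pb + 78 for each unit, where pb is the price buyers pay.
On the curves, pb = 770/3 - (1/6)q and ps = 436/7 + (1/7)q; the wedge ps − pb = 78 gives 436/7 + (1/7)q − (770/3 - (1/6)q) = 78, so q' = 880.
Then pb = 770/3 − (1/6)·880 = 110 and ps = 436/7 + (1/7)·880 = 188.
The subsidy expands output by 880 − 628 = 252 past the efficient level; on those units the gap between marginal cost and willingness to pay runs from 0 up to 78.
DWL = ½ × 78 × 252 = 9828.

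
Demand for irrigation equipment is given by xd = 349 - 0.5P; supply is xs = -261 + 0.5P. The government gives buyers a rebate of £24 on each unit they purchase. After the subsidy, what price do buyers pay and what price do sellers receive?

Buyers pay £598; sellers receive £622

Pre-subsidy: 349 - 0.5P = -261 + 0.5P gives P* = 610, x* = 44.
With the rebate, buyers effectively pay Pb = Ps − 24, where Ps is the price sellers receive.
Demand in terms of Ps becomes xd = 349 − 0.5(Ps − 24) = 361 - 0.5Ps. Setting this equal to supply: 361 - 0.5Ps = -261 + 0.5Ps, so Ps = 622.
Buyers pay Pb = 622 − 24 = 598; x' = -261 + 0.5·622 = 50.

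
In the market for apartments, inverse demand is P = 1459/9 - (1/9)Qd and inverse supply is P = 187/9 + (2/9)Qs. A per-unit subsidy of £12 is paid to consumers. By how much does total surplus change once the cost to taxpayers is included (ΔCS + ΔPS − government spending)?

Net change in total surplus = -£216

Pre-subsidy: 1459/9 - (1/9)Q = 187/9 + (2/9)Q gives Q* = 424 and P* = 115.
With the rebate, buyers effectively pay Pb = Ps − 12, where Ps is the price sellers receive.
On the curves, Pb = 1459/9 - (1/9)Q and Ps = 187/9 + (2/9)Q; the wedge Ps − Pb = 12 gives 187/9 + (2/9)Q − (1459/9 - (1/9)Q) = 12, so Q' = 460.
Then Pb = 1459/9 − (1/9)·460 = 111 and Ps = 187/9 + (2/9)·460 = 123.
ΔCS = ½(424 + 460)(115 − 111) = 1768; ΔPS = ½(424 + 460)(123 − 115) = 3536.
Government spending = 12 × 460 = 5520.
Net change = 1768 + 3536 − 5520 = -216. The loss equals the DWL triangle ½·12·36.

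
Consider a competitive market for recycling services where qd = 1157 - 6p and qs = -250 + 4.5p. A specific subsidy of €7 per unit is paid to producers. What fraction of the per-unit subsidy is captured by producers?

Pre-subsidy: 1157 - 6p = -250 + 4.5p gives p* = 134, q* = 353.
With the subsidy, sellers receive ps = pb + 7 for each unit, where pb is the price buyers pay.
Supply in terms of pb becomes qs = -250 + 4.5(pb + 7) = -218.5 + 4.5pb. Setting this equal to demand: 1157 - 6pb = -218.5 + 4.5pb, so pb = 131.
Sellers receive ps = 131 + 7 = 138; q' = 1157 − 6·131 = 371.
Buyers' price falls by p* − pb = 134 − 131 = 3; sellers' price rises by ps − p* = 138 − 134 = 4.
So producers capture 4/7 = 4/7 of each unit of subsidy.

Producer share = 4/7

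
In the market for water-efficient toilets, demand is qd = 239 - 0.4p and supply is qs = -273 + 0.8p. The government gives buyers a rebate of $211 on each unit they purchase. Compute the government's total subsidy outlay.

Pre-subsidy: 239 - 0.4p = -273 + 0.8p gives p* = 1280/3, q* = 205/3.
With the rebate, buyers effectively pay pb = ps − 211, where ps is the price sellers receive.
Demand in terms of ps becomes qd = 239 − 0.4(ps − 211) = 323.4 - 0.4ps. Setting this equal to supply: 323.4 - 0.4ps = -273 + 0.8ps, so ps = 497.
Buyers pay pb = 497 − 211 = 286; q' = -273 + 0.8·497 = 124.6.
Government outlay = subsidy × quantity = 211 × 124.6 = 26290.6.

Government cost = $26290.6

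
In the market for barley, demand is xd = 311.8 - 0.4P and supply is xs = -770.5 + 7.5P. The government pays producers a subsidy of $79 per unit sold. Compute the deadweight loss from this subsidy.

Deadweight loss = $1185

Pre-subsidy: 311.8 - 0.4P = -770.5 + 7.5P gives P* = 137, x* = 257.
With the subsidy, sellers receive Ps = Pb + 79 for each unit, where Pb is the price buyers pay.
Supply in terms of Pb becomes xs = -770.5 + 7.5(Pb + 79) = -178 + 7.5Pb. Setting this equal to demand: 311.8 - 0.4Pb = -178 + 7.5Pb, so Pb = 62.
Sellers receive Ps = 62 + 79 = 141; x' = 311.8 − 0.4·62 = 287.
The subsidy expands output by 287 − 257 = 30 past the efficient level; on those units the gap between marginal cost and willingness to pay runs from 0 up to 79.
DWL = ½ × 79 × 30 = 1185.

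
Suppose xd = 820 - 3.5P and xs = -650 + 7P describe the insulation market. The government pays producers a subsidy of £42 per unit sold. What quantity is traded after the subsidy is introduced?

Pre-subsidy: 820 - 3.5P = -650 + 7P gives P* = 140, x* = 330.
With the subsidy, sellers receive Ps = Pb + 42 for each unit, where Pb is the price buyers pay.
Supply in terms of Pb becomes xs = -650 + 7(Pb + 42) = -356 + 7Pb. Setting this equal to demand: 820 - 3.5Pb = -356 + 7Pb, so Pb = 112.
Sellers receive Ps = 112 + 42 = 154; x' = 820 − 3.5·112 = 428.

x' = 428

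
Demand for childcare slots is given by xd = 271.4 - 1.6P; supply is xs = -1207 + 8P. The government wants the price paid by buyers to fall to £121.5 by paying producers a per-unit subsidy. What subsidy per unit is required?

At a buyer price of 121.5, quantity demanded is 271.4 − 1.6·121.5 = 77.
Sellers supply 77 only when they receive Ps with -1207 + 8·Ps = 77, i.e. Ps = 160.5.
s = Ps − Pb = 160.5 − 121.5 = 39.

Required subsidy s = £39 per unit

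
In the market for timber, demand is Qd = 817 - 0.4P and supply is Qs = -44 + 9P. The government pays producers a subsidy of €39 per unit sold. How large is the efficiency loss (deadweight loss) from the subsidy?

Deadweight loss = 13689/47

Pre-subsidy: 817 - 0.4P = -44 + 9P gives P* = 4305/47, Q* = 36677/47.
With the subsidy, sellers receive Ps = Pb + 39 for each unit, where Pb is the price buyers pay.
Supply in terms of Pb becomes Qs = -44 + 9(Pb + 39) = 307 + 9Pb. Setting this equal to demand: 817 - 0.4Pb = 307 + 9Pb, so Pb = 2550/47.
Sellers receive Ps = 2550/47 + 39 = 4383/47; Q' = 817 − 0.4·(2550/47) = 37379/47.
The subsidy expands output by 37379/47 − 36677/47 = 702/47 past the efficient level; on those units the gap between marginal cost and willingness to pay runs from 0 up to 39.
DWL = ½ × 39 × 702/47 = 13689/47.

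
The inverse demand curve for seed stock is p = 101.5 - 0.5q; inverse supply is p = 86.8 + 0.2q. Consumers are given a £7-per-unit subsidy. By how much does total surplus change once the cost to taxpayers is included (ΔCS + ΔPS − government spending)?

Net change in total surplus = -£35

Pre-subsidy: 101.5 - 0.5q = 86.8 + 0.2q gives q* = 21 and p* = 91.
With the rebate, buyers effectively pay pb = ps − 7, where ps is the price sellers receive.
On the curves, pb = 101.5 - 0.5q and ps = 86.8 + 0.2q; the wedge ps − pb = 7 gives 86.8 + 0.2q − (101.5 - 0.5q) = 7, so q' = 31.
Then pb = 101.5 − 0.5·31 = 86 and ps = 86.8 + 0.2·31 = 93.
ΔCS = ½(21 + 31)(91 − 86) = 130; ΔPS = ½(21 + 31)(93 − 91) = 52.
Government spending = 7 × 31 = 217.
Net change = 130 + 52 − 217 = -35. The loss equals the DWL triangle ½·7·10.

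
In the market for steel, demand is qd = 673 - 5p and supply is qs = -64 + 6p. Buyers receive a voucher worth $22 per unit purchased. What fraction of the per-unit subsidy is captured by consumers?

Pre-subsidy: 673 - 5p = -64 + 6p gives p* = 67, q* = 338.
With the rebate, buyers effectively pay pb = ps − 22, where ps is the price sellers receive.
Demand in terms of ps becomes qd = 673 − 5(ps − 22) = 783 - 5ps. Setting this equal to supply: 783 - 5ps = -64 + 6ps, so ps = 77.
Buyers pay pb = 77 − 22 = 55; q' = -64 + 6·77 = 398.
Buyers' price falls by p* − pb = 67 − 55 = 12; sellers' price rises by ps − p* = 77 − 67 = 10.
So consumers capture 12/22 = 6/11 of each unit of subsidy.

Consumer share = 6/11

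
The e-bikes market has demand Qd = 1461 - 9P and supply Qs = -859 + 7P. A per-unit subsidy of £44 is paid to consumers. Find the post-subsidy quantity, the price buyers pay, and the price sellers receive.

Q' = 329.25; buyers pay £125.75; sellers receive £169.75

Pre-subsidy: 1461 - 9P = -859 + 7P gives P* = 145, Q* = 156.
With the rebate, buyers effectively pay Pb = Ps − 44, where Ps is the price sellers receive.
Demand in terms of Ps becomes Qd = 1461 − 9(Ps − 44) = 1857 - 9Ps. Setting this equal to supply: 1857 - 9Ps = -859 + 7Ps, so Ps = 169.75.
Buyers pay Pb = 169.75 − 44 = 125.75; Q' = -859 + 7·169.75 = 329.25.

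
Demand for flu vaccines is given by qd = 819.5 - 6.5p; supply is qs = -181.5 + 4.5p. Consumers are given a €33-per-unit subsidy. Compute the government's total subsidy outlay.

Pre-subsidy: 819.5 - 6.5p = -181.5 + 4.5p gives p* = 91, q* = 228.
With the rebate, buyers effectively pay pb = ps − 33, where ps is the price sellers receive.
Demand in terms of ps becomes qd = 819.5 − 6.5(ps − 33) = 1034 - 6.5ps. Setting this equal to supply: 1034 - 6.5ps = -181.5 + 4.5ps, so ps = 110.5.
Buyers pay pb = 110.5 − 33 = 77.5; q' = -181.5 + 4.5·110.5 = 315.75.
Government outlay = subsidy × quantity = 33 × 315.75 = 10419.75.

Government cost = €10419.75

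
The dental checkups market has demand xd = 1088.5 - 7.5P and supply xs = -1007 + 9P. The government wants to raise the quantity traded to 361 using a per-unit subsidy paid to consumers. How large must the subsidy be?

Required subsidy s = 55 per unit

At x = 361, invert demand for the buyer price: Pb = (1088.5 − 361)/7.5 = 97; invert supply for the seller price: Ps = (361 − (-1007))/9 = 152.
The subsidy must fill the gap: s = Ps − Pb = 152 − 97 = 55.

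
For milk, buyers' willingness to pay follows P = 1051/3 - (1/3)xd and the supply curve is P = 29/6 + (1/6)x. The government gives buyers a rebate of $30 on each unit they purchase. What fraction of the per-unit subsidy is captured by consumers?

Pre-subsidy: 1051/3 - (1/3)x = 29/6 + (1/6)x gives x* = 691 and P* = 120.
With the rebate, buyers effectively pay Pb = Ps − 30, where Ps is the price sellers receive.
On the curves, Pb = 1051/3 - (1/3)x and Ps = 29/6 + (1/6)x; the wedge Ps − Pb = 30 gives 29/6 + (1/6)x − (1051/3 - (1/3)x) = 30, so x' = 751.
Then Pb = 1051/3 − (1/3)·751 = 100 and Ps = 29/6 + (1/6)·751 = 130.
Buyers' price falls by P* − Pb = 120 − 100 = 20; sellers' price rises by Ps − P* = 130 − 120 = 10.
So consumers capture 20/30 = 2/3 of each unit of subsidy.

Consumer share = 2/3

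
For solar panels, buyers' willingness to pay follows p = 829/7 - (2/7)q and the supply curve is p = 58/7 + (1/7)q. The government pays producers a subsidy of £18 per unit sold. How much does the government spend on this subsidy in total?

Government cost = £5382

Pre-subsidy: 829/7 - (2/7)q = 58/7 + (1/7)q gives q* = 257 and p* = 45.
With the subsidy, sellers receive ps = pb + 18 for each unit, where pb is the price buyers pay.
On the curves, pb = 829/7 - (2/7)q and ps = 58/7 + (1/7)q; the wedge ps − pb = 18 gives 58/7 + (1/7)q − (829/7 - (2/7)q) = 18, so q' = 299.
Then pb = 829/7 − (2/7)·299 = 33 and ps = 58/7 + (1/7)·299 = 51.
Government outlay = subsidy × quantity = 18 × 299 = 5382.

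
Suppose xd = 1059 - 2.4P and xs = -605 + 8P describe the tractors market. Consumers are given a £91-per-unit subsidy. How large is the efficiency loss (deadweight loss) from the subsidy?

Pre-subsidy: 1059 - 2.4P = -605 + 8P gives P* = 160, x* = 675.
With the rebate, buyers effectively pay Pb = Ps − 91, where Ps is the price sellers receive.
Demand in terms of Ps becomes xd = 1059 − 2.4(Ps − 91) = 1277.4 - 2.4Ps. Setting this equal to supply: 1277.4 - 2.4Ps = -605 + 8Ps, so Ps = 181.
Buyers pay Pb = 181 − 91 = 90; x' = -605 + 8·181 = 843.
The subsidy expands output by 843 − 675 = 168 past the efficient level; on those units the gap between marginal cost and willingness to pay runs from 0 up to 91.
DWL = ½ × 91 × 168 = 7644.

Deadweight loss = £7644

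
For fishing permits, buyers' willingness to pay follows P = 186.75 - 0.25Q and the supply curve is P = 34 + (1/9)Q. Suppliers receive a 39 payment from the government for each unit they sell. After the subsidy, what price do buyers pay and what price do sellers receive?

Pre-subsidy: 186.75 - 0.25Q = 34 + (1/9)Q gives Q* = 423 and P* = 81.
With the subsidy, sellers receive Ps = Pb + 39 for each unit, where Pb is the price buyers pay.
On the curves, Pb = 186.75 - 0.25Q and Ps = 34 + (1/9)Q; the wedge Ps − Pb = 39 gives 34 + (1/9)Q − (186.75 - 0.25Q) = 39, so Q' = 531.
Then Pb = 186.75 − 0.25·531 = 54 and Ps = 34 + (1/9)·531 = 93.

Buyers pay 54; sellers receive 93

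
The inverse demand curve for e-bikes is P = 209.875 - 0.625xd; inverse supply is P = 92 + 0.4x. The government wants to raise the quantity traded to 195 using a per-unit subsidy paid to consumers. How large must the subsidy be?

At x = 195, from the demand curve buyers pay Pb = 209.875 − 0.625·195 = 88; from the supply curve sellers need Ps = 92 + 0.4·195 = 170.
The subsidy must fill the gap: s = Ps − Pb = 170 − 88 = 82.

Required subsidy s = 82 per unit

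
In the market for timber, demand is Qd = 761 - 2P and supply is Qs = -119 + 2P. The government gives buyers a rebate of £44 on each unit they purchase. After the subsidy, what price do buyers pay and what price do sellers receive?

Pre-subsidy: 761 - 2P = -119 + 2P gives P* = 220, Q* = 321.
With the rebate, buyers effectively pay Pb = Ps − 44, where Ps is the price sellers receive.
Demand in terms of Ps becomes Qd = 761 − 2(Ps − 44) = 849 - 2Ps. Setting this equal to supply: 849 - 2Ps = -119 + 2Ps, so Ps = 242.
Buyers pay Pb = 242 − 44 = 198; Q' = -119 + 2·242 = 365.

Buyers pay £198; sellers receive £242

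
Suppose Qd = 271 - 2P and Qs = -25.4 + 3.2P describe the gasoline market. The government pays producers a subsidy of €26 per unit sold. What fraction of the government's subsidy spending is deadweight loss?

Pre-subsidy: 271 - 2P = -25.4 + 3.2P gives P* = 57, Q* = 157.
With the subsidy, sellers receive Ps = Pb + 26 for each unit, where Pb is the price buyers pay.
Supply in terms of Pb becomes Qs = -25.4 + 3.2(Pb + 26) = 57.8 + 3.2Pb. Setting this equal to demand: 271 - 2Pb = 57.8 + 3.2Pb, so Pb = 41.
Sellers receive Ps = 41 + 26 = 67; Q' = 271 − 2·41 = 189.
ΔCS = ½(157 + 189)(57 − 41) = 2768; ΔPS = ½(157 + 189)(67 − 57) = 1730.
Government spending = 26 × 189 = 4914.
DWL = ½ × 26 × (189 − 157) = 416; fraction = 416 / 4914 = 16/189.

DWL / government spending = 16/189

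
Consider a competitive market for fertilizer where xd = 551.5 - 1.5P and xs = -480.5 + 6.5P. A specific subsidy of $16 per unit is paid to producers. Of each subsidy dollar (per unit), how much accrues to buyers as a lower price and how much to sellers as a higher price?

Buyers gain $13 per unit; sellers gain $3 per unit

Pre-subsidy: 551.5 - 1.5P = -480.5 + 6.5P gives P* = 129, x* = 358.
With the subsidy, sellers receive Ps = Pb + 16 for each unit, where Pb is the price buyers pay.
Supply in terms of Pb becomes xs = -480.5 + 6.5(Pb + 16) = -376.5 + 6.5Pb. Setting this equal to demand: 551.5 - 1.5Pb = -376.5 + 6.5Pb, so Pb = 116.
Sellers receive Ps = 116 + 16 = 132; x' = 551.5 − 1.5·116 = 377.5.
Buyers' price falls by P* − Pb = 129 − 116 = 13; sellers' price rises by Ps − P* = 132 − 129 = 3.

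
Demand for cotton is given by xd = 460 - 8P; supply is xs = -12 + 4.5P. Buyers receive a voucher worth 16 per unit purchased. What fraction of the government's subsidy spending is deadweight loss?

DWL / government spending = 48/425

Pre-subsidy: 460 - 8P = -12 + 4.5P gives P* = 37.76, x* = 157.92.
With the rebate, buyers effectively pay Pb = Ps − 16, where Ps is the price sellers receive.
Demand in terms of Ps becomes xd = 460 − 8(Ps − 16) = 588 - 8Ps. Setting this equal to supply: 588 - 8Ps = -12 + 4.5Ps, so Ps = 48.
Buyers pay Pb = 48 − 16 = 32; x' = -12 + 4.5·48 = 204.
ΔCS = ½(157.92 + 204)(37.76 − 32) = 1042.3296; ΔPS = ½(157.92 + 204)(48 − 37.76) = 1853.0304.
Government spending = 16 × 204 = 3264.
DWL = ½ × 16 × (204 − 157.92) = 368.64; fraction = 368.64 / 3264 = 48/425.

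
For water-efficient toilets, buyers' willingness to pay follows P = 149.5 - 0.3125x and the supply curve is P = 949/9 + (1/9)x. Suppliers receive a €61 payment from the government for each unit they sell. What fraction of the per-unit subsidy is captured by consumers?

Consumer share = 45/61

Pre-subsidy: 149.5 - 0.3125x = 949/9 + (1/9)x gives x* = 104 and P* = 117.
With the subsidy, sellers receive Ps = Pb + 61 for each unit, where Pb is the price buyers pay.
On the curves, Pb = 149.5 - 0.3125x and Ps = 949/9 + (1/9)x; the wedge Ps − Pb = 61 gives 949/9 + (1/9)x − (149.5 - 0.3125x) = 61, so x' = 248.
Then Pb = 149.5 − 0.3125·248 = 72 and Ps = 949/9 + (1/9)·248 = 133.
Buyers' price falls by P* − Pb = 117 − 72 = 45; sellers' price rises by Ps − P* = 133 − 117 = 16.
So consumers capture 45/61 = 45/61 of each unit of subsidy.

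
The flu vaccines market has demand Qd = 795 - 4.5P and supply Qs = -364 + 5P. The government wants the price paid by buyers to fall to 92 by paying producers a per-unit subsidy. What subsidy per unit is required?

At a buyer price of 92, quantity demanded is 795 − 4.5·92 = 381.
Sellers supply 381 only when they receive Ps with -364 + 5·Ps = 381, i.e. Ps = 149.
s = Ps − Pb = 149 − 92 = 57.

Required subsidy s = 57 per unit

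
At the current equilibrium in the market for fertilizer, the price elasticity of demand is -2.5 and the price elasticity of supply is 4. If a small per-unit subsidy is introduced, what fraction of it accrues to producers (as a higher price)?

For a small subsidy around the equilibrium, the benefit split depends on the relative slopes, which at a point are proportional to the elasticities.
Buyer share = εs/(εs + |εd|) = 4/(4 + 2.5) = 8/13; seller share = |εd|/(εs + |εd|) = 5/13.
So producers capture 5/13 of the subsidy.

Producer share = 5/13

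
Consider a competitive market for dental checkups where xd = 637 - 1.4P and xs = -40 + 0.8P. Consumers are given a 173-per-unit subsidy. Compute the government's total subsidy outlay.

Government cost = 2799832/55

Pre-subsidy: 637 - 1.4P = -40 + 0.8P gives P* = 3385/11, x* = 2268/11.
With the rebate, buyers effectively pay Pb = Ps − 173, where Ps is the price sellers receive.
Demand in terms of Ps becomes xd = 637 − 1.4(Ps − 173) = 879.2 - 1.4Ps. Setting this equal to supply: 879.2 - 1.4Ps = -40 + 0.8Ps, so Ps = 4596/11.
Buyers pay Pb = 4596/11 − 173 = 2693/11; x' = -40 + 0.8·(4596/11) = 16184/55.
Government outlay = subsidy × quantity = 173 × 16184/55 = 2799832/55.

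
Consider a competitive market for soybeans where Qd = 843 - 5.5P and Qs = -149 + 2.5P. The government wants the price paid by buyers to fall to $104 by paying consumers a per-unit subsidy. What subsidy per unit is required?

Required subsidy s = $64 per unit

At a buyer price of 104, quantity demanded is 843 − 5.5·104 = 271.
Sellers supply 271 only when they receive Ps with -149 + 2.5·Ps = 271, i.e. Ps = 168.
s = Ps − Pb = 168 − 104 = 64.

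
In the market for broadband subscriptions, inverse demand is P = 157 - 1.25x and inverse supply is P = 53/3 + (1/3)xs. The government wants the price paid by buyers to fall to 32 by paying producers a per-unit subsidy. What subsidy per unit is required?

Required subsidy s = 19 per unit

At a buyer price of 32, quantity demanded is 125.6 − 0.8·32 = 100.
Sellers supply 100 only when they receive Ps = 53/3 + (1/3)·100 = 51.
s = Ps − Pb = 51 − 32 = 19.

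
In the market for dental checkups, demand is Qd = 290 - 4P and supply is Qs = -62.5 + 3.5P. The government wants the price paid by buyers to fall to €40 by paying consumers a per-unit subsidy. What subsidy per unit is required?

Required subsidy s = €15 per unit

At a buyer price of 40, quantity demanded is 290 − 4·40 = 130.
Sellers supply 130 only when they receive Ps with -62.5 + 3.5·Ps = 130, i.e. Ps = 55.
s = Ps − Pb = 55 − 40 = 15.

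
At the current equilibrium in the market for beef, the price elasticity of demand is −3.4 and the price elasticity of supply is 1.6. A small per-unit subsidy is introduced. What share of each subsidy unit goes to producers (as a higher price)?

Producer share = 0.68

For a small subsidy around the equilibrium, the benefit split depends on the relative slopes, which at a point are proportional to the elasticities.
Buyer share = εs/(εs + |εd|) = 1.6/(1.6 + 3.4) = 0.32; seller share = |εd|/(εs + |εd|) = 0.68.
So producers capture 0.68 of the subsidy.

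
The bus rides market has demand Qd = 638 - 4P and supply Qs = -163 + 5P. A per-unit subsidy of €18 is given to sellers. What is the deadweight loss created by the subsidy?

Deadweight loss = €360

Pre-subsidy: 638 - 4P = -163 + 5P gives P* = 89, Q* = 282.
With the subsidy, sellers receive Ps = Pb + 18 for each unit, where Pb is the price buyers pay.
Supply in terms of Pb becomes Qs = -163 + 5(Pb + 18) = -73 + 5Pb. Setting this equal to demand: 638 - 4Pb = -73 + 5Pb, so Pb = 79.
Sellers receive Ps = 79 + 18 = 97; Q' = 638 − 4·79 = 322.
The subsidy expands output by 322 − 282 = 40 past the efficient level; on those units the gap between marginal cost and willingness to pay runs from 0 up to 18.
DWL = ½ × 18 × 40 = 360.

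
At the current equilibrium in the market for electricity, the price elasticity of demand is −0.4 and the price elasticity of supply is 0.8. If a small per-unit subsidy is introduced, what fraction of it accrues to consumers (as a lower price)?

Consumer share = 2/3

For a small subsidy around the equilibrium, the benefit split depends on the relative slopes, which at a point are proportional to the elasticities.
Buyer share = εs/(εs + |εd|) = 0.8/(0.8 + 0.4) = 2/3; seller share = |εd|/(εs + |εd|) = 1/3.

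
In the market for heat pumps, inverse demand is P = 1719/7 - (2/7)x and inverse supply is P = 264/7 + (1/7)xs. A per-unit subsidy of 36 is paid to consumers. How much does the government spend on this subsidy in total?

Government cost = 20484

Pre-subsidy: 1719/7 - (2/7)x = 264/7 + (1/7)x gives x* = 485 and P* = 107.
With the rebate, buyers effectively pay Pb = Ps − 36, where Ps is the price sellers receive.
On the curves, Pb = 1719/7 - (2/7)x and Ps = 264/7 + (1/7)x; the wedge Ps − Pb = 36 gives 264/7 + (1/7)x − (1719/7 - (2/7)x) = 36, so x' = 569.
Then Pb = 1719/7 − (2/7)·569 = 83 and Ps = 264/7 + (1/7)·569 = 119.
Government outlay = subsidy × quantity = 36 × 569 = 20484.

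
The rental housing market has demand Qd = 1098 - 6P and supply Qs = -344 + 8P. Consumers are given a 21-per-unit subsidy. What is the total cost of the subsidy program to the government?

Pre-subsidy: 1098 - 6P = -344 + 8P gives P* = 103, Q* = 480.
With the rebate, buyers effectively pay Pb = Ps − 21, where Ps is the price sellers receive.
Demand in terms of Ps becomes Qd = 1098 − 6(Ps − 21) = 1224 - 6Ps. Setting this equal to supply: 1224 - 6Ps = -344 + 8Ps, so Ps = 112.
Buyers pay Pb = 112 − 21 = 91; Q' = -344 + 8·112 = 552.
Government outlay = subsidy × quantity = 21 × 552 = 11592.

Government cost = 11592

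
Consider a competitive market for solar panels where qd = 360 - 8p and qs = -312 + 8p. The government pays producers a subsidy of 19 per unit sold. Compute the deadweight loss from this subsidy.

Deadweight loss = 722

Pre-subsidy: 360 - 8p = -312 + 8p gives p* = 42, q* = 24.
With the subsidy, sellers receive ps = pb + 19 for each unit, where pb is the price buyers pay.
Supply in terms of pb becomes qs = -312 + 8(pb + 19) = -160 + 8pb. Setting this equal to demand: 360 - 8pb = -160 + 8pb, so pb = 32.5.
Sellers receive ps = 32.5 + 19 = 51.5; q' = 360 − 8·32.5 = 100.
The subsidy expands output by 100 − 24 = 76 past the efficient level; on those units the gap between marginal cost and willingness to pay runs from 0 up to 19.
DWL = ½ × 19 × 76 = 722.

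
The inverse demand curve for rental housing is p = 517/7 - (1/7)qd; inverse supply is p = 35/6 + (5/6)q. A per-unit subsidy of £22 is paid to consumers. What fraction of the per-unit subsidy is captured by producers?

Pre-subsidy: 517/7 - (1/7)q = 35/6 + (5/6)q gives q* = 2857/41 and p* = 2620/41.
With the rebate, buyers effectively pay pb = ps − 22, where ps is the price sellers receive.
On the curves, pb = 517/7 - (1/7)q and ps = 35/6 + (5/6)q; the wedge ps − pb = 22 gives 35/6 + (5/6)q − (517/7 - (1/7)q) = 22, so q' = 3781/41.
Then pb = 517/7 − (1/7)·(3781/41) = 2488/41 and ps = 35/6 + (5/6)·(3781/41) = 3390/41.
Buyers' price falls by p* − pb = 2620/41 − 2488/41 = 132/41; sellers' price rises by ps − p* = 3390/41 − 2620/41 = 770/41.
So producers capture (770/41)/22 = 35/41 of each unit of subsidy.

Producer share = 35/41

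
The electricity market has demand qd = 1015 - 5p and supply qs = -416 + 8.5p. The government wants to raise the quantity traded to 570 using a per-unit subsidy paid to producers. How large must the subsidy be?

At q = 570, invert demand for the buyer price: pb = (1015 − 570)/5 = 89; invert supply for the seller price: ps = (570 − (-416))/8.5 = 116.
The subsidy must fill the gap: s = ps − pb = 116 − 89 = 27.

Required subsidy s = 27 per unit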